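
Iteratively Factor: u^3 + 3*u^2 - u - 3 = (u + 3)*(u^2 - 1) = (u - 1)*(u + 3)*(u + 1)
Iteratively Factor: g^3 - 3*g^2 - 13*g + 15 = (g - 1)*(g^2 - 2*g - 15) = (g - 1)*(g + 3)*(g - 5)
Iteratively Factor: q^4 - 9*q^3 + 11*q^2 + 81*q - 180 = (q + 3)*(q^3 - 12*q^2 + 47*q - 60) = (q - 4)*(q + 3)*(q^2 - 8*q + 15) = (q - 5)*(q - 4)*(q + 3)*(q - 3)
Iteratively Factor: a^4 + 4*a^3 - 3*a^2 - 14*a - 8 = (a - 2)*(a^3 + 6*a^2 + 9*a + 4) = (a - 2)*(a + 4)*(a^2 + 2*a + 1) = (a - 2)*(a + 1)*(a + 4)*(a + 1)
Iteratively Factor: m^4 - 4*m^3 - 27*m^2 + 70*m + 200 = (m + 2)*(m^3 - 6*m^2 - 15*m + 100) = (m - 5)*(m + 2)*(m^2 - m - 20) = (m - 5)^2*(m + 2)*(m + 4)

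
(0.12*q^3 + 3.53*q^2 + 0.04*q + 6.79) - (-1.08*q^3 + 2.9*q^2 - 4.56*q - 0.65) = 1.2*q^3 + 0.63*q^2 + 4.6*q + 7.44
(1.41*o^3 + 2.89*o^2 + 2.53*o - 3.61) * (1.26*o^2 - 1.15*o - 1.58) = 1.7766*o^5 + 2.0199*o^4 - 2.3635*o^3 - 12.0243*o^2 + 0.1541*o + 5.7038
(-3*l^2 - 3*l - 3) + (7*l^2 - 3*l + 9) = 4*l^2 - 6*l + 6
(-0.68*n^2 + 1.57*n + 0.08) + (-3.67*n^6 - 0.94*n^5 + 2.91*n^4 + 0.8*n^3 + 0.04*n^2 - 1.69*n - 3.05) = -3.67*n^6 - 0.94*n^5 + 2.91*n^4 + 0.8*n^3 - 0.64*n^2 - 0.12*n - 2.97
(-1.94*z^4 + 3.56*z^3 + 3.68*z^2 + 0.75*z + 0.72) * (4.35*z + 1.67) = -8.439*z^5 + 12.2462*z^4 + 21.9532*z^3 + 9.4081*z^2 + 4.3845*z + 1.2024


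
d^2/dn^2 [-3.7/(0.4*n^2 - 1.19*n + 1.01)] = (1.184*n^2 - 3.5224*n - 3.7*(0.8*n - 1.19)*(1.6*n - 2.38) + 2.9896)/(0.4*n^2 - 1.19*n + 1.01)^3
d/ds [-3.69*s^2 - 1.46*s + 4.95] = -7.38*s - 1.46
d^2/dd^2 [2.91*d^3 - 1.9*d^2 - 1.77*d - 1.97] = 17.46*d - 3.8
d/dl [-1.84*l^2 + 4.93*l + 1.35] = 4.93 - 3.68*l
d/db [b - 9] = 1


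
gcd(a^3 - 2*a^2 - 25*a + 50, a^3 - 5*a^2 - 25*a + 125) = a^2 - 25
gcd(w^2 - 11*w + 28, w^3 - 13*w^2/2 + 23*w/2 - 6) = w - 4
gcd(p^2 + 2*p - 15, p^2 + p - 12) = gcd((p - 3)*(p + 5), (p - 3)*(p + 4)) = p - 3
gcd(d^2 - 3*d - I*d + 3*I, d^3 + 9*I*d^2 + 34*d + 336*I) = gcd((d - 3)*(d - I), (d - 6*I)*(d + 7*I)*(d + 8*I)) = 1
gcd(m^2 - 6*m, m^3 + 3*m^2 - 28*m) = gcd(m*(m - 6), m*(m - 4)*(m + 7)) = m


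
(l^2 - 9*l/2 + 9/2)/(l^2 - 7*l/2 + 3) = (l - 3)/(l - 2)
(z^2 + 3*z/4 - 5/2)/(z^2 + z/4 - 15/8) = 2*(z + 2)/(2*z + 3)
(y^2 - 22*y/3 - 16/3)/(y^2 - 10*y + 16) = (y + 2/3)/(y - 2)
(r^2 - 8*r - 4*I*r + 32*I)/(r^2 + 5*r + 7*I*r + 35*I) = (r^2 - 4*r*(2 + I) + 32*I)/(r^2 + r*(5 + 7*I) + 35*I)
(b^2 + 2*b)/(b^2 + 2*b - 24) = b*(b + 2)/(b^2 + 2*b - 24)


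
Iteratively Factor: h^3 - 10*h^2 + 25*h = (h)*(h^2 - 10*h + 25) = h*(h - 5)*(h - 5)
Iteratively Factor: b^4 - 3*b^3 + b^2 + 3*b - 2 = (b - 2)*(b^3 - b^2 - b + 1) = (b - 2)*(b - 1)*(b^2 - 1) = (b - 2)*(b - 1)^2*(b + 1)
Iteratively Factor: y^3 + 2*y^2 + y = (y + 1)*(y^2 + y) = y*(y + 1)*(y + 1)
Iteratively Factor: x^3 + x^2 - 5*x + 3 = (x + 3)*(x^2 - 2*x + 1) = (x - 1)*(x + 3)*(x - 1)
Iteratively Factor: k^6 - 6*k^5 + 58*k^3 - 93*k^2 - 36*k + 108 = (k + 3)*(k^5 - 9*k^4 + 27*k^3 - 23*k^2 - 24*k + 36) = (k - 3)*(k + 3)*(k^4 - 6*k^3 + 9*k^2 + 4*k - 12) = (k - 3)*(k + 1)*(k + 3)*(k^3 - 7*k^2 + 16*k - 12) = (k - 3)^2*(k + 1)*(k + 3)*(k^2 - 4*k + 4) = (k - 3)^2*(k - 2)*(k + 1)*(k + 3)*(k - 2)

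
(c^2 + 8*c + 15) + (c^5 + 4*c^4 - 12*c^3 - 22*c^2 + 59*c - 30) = c^5 + 4*c^4 - 12*c^3 - 21*c^2 + 67*c - 15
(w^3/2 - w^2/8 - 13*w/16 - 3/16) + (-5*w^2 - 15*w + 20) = w^3/2 - 41*w^2/8 - 253*w/16 + 317/16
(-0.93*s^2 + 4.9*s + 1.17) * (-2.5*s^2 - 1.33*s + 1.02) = 2.325*s^4 - 11.0131*s^3 - 10.3906*s^2 + 3.4419*s + 1.1934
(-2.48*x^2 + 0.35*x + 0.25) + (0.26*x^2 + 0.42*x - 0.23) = -2.22*x^2 + 0.77*x + 0.02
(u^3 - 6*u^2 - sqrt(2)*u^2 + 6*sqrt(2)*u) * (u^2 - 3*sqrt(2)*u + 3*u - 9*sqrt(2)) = u^5 - 4*sqrt(2)*u^4 - 3*u^4 - 12*u^3 + 12*sqrt(2)*u^3 - 18*u^2 + 72*sqrt(2)*u^2 - 108*u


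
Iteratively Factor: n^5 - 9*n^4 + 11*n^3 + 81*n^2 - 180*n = (n - 3)*(n^4 - 6*n^3 - 7*n^2 + 60*n) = (n - 3)*(n + 3)*(n^3 - 9*n^2 + 20*n) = n*(n - 3)*(n + 3)*(n^2 - 9*n + 20) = n*(n - 4)*(n - 3)*(n + 3)*(n - 5)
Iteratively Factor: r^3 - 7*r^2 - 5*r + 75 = (r - 5)*(r^2 - 2*r - 15) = (r - 5)*(r + 3)*(r - 5)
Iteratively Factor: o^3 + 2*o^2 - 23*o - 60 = (o - 5)*(o^2 + 7*o + 12) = (o - 5)*(o + 3)*(o + 4)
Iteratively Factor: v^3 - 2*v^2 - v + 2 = (v + 1)*(v^2 - 3*v + 2) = (v - 1)*(v + 1)*(v - 2)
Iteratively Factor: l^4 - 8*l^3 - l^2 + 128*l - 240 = (l - 5)*(l^3 - 3*l^2 - 16*l + 48) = (l - 5)*(l - 4)*(l^2 + l - 12) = (l - 5)*(l - 4)*(l + 4)*(l - 3)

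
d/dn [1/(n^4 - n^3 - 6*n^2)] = (-4*n^2 + 3*n + 12)/(n^3*(-n^2 + n + 6)^2)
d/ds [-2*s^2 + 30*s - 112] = 30 - 4*s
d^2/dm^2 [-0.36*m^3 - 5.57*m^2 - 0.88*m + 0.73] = -2.16*m - 11.14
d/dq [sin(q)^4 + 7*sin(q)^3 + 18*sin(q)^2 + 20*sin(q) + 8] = (sin(q) + 2)^2*(4*sin(q) + 5)*cos(q)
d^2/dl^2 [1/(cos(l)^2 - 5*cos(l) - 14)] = (4*sin(l)^4 - 83*sin(l)^2 - 205*cos(l)/4 - 15*cos(3*l)/4 + 1)/(sin(l)^2 + 5*cos(l) + 13)^3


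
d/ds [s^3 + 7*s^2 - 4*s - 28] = 3*s^2 + 14*s - 4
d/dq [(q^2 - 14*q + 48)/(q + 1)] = (q^2 + 2*q - 62)/(q^2 + 2*q + 1)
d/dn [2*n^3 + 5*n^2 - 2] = 2*n*(3*n + 5)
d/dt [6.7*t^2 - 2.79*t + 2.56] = 13.4*t - 2.79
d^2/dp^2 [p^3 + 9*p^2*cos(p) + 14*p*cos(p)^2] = -9*p^2*cos(p) - 36*p*sin(p) - 28*p*cos(2*p) + 6*p - 28*sin(2*p) + 18*cos(p)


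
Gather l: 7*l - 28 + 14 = 7*l - 14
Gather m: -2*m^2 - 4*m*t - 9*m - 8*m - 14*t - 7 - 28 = -2*m^2 + m*(-4*t - 17) - 14*t - 35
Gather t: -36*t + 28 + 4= 32 - 36*t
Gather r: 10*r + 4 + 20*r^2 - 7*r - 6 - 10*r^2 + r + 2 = 10*r^2 + 4*r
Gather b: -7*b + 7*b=0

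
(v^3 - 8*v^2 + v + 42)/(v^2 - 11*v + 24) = (v^2 - 5*v - 14)/(v - 8)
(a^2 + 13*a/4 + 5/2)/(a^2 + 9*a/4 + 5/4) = (a + 2)/(a + 1)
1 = 1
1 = 1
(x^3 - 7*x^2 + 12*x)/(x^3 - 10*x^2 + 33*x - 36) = x/(x - 3)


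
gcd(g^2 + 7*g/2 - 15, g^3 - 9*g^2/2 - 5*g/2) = 1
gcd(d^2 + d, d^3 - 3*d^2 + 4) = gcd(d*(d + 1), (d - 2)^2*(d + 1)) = d + 1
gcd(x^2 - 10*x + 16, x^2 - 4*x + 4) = x - 2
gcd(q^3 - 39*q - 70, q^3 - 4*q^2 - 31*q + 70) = q^2 - 2*q - 35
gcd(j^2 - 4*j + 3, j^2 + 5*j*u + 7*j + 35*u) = 1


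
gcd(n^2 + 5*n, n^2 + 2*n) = n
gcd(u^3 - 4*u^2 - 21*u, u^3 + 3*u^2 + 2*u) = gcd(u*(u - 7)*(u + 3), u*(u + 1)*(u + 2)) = u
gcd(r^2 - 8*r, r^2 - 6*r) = r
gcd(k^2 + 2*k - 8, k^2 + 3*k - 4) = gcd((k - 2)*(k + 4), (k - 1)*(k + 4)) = k + 4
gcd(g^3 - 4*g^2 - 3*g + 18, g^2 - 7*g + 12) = g - 3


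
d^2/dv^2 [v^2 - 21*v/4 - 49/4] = 2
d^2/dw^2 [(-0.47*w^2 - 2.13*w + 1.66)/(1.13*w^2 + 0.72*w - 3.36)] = (-4.67481*w^3 + 2.010948*w^2 - 40.419648*w - 6.591552)/(1.442897*w^6 + 2.758104*w^5 - 11.113776*w^4 - 16.028928*w^3 + 33.046272*w^2 + 24.385536*w - 37.933056)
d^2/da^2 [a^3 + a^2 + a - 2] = 6*a + 2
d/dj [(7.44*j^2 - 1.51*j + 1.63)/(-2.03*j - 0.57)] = (-15.1032*j^2 - 8.4816*j + 4.1696)/(4.1209*j^2 + 2.3142*j + 0.3249)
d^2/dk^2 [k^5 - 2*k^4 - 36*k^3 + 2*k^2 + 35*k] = 20*k^3 - 24*k^2 - 216*k + 4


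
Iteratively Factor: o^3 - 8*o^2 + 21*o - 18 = (o - 2)*(o^2 - 6*o + 9) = (o - 3)*(o - 2)*(o - 3)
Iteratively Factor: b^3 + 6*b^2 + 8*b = (b + 2)*(b^2 + 4*b) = b*(b + 2)*(b + 4)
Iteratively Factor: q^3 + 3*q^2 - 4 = (q - 1)*(q^2 + 4*q + 4) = (q - 1)*(q + 2)*(q + 2)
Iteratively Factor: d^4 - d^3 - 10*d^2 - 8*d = (d + 2)*(d^3 - 3*d^2 - 4*d) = d*(d + 2)*(d^2 - 3*d - 4) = d*(d - 4)*(d + 2)*(d + 1)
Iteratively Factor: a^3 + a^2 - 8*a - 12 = (a - 3)*(a^2 + 4*a + 4) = (a - 3)*(a + 2)*(a + 2)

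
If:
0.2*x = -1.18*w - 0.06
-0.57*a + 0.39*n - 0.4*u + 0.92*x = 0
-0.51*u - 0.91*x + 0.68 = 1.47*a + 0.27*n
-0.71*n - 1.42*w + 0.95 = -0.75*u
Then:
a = 1.75151448414711*x + 0.955662500976567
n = -4.41161699621029*x - 0.0394866782024551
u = -4.49723471121466*x - 1.400318575139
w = -0.169491525423729*x - 0.0508474576271186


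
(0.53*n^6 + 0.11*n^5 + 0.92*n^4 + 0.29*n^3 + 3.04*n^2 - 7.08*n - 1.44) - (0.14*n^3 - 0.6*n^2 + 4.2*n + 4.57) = 0.53*n^6 + 0.11*n^5 + 0.92*n^4 + 0.15*n^3 + 3.64*n^2 - 11.28*n - 6.01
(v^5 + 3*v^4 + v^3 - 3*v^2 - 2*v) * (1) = v^5 + 3*v^4 + v^3 - 3*v^2 - 2*v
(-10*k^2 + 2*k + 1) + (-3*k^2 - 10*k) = -13*k^2 - 8*k + 1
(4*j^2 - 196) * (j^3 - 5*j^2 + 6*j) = 4*j^5 - 20*j^4 - 172*j^3 + 980*j^2 - 1176*j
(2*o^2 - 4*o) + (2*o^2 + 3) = 4*o^2 - 4*o + 3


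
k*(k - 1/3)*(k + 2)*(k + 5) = k^4 + 20*k^3/3 + 23*k^2/3 - 10*k/3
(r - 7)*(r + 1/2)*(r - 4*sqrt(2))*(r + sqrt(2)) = r^4 - 13*r^3/2 - 3*sqrt(2)*r^3 - 23*r^2/2 + 39*sqrt(2)*r^2/2 + 21*sqrt(2)*r/2 + 52*r + 28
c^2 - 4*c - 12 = (c - 6)*(c + 2)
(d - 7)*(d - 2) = d^2 - 9*d + 14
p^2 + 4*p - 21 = (p - 3)*(p + 7)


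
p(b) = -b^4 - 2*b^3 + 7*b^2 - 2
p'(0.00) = 0.00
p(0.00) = -2.00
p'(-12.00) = 5880.00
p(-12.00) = -16274.00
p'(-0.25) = -3.81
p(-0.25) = -1.54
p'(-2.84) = 3.47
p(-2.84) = 35.22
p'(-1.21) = -18.64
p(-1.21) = 9.65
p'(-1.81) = -21.28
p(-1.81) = 22.06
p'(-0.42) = -6.64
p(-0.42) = -0.65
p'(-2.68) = -3.62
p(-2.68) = 35.19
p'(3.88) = -269.65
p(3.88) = -240.08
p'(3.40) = -178.98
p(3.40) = -133.32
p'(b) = -4*b^3 - 6*b^2 + 14*b = 2*b*(-2*b^2 - 3*b + 7)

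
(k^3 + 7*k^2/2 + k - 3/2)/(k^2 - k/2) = k + 4 + 3/k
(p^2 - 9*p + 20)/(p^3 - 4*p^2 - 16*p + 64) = (p - 5)/(p^2 - 16)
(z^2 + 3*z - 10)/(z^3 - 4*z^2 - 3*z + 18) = (z^2 + 3*z - 10)/(z^3 - 4*z^2 - 3*z + 18)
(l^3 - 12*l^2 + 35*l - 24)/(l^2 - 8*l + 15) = (l^2 - 9*l + 8)/(l - 5)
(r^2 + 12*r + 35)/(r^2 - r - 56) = (r + 5)/(r - 8)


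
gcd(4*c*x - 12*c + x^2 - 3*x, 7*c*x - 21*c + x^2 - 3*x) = x - 3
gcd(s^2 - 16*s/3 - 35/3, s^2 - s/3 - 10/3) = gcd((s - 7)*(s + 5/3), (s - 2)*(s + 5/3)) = s + 5/3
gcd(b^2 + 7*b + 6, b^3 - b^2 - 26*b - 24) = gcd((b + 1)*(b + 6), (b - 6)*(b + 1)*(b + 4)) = b + 1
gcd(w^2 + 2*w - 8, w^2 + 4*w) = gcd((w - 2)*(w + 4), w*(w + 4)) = w + 4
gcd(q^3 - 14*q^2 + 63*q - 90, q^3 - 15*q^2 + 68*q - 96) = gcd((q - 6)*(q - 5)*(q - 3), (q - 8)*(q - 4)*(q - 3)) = q - 3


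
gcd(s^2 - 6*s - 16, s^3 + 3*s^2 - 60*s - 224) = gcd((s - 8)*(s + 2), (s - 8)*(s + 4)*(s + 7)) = s - 8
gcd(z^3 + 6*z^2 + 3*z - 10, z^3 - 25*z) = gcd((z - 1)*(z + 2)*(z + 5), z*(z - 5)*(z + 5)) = z + 5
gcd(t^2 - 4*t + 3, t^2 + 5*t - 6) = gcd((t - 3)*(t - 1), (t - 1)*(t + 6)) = t - 1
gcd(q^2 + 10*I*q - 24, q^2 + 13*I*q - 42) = q + 6*I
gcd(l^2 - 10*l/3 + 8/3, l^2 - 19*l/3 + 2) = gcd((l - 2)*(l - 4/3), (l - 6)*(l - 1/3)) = 1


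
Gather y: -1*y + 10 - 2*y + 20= 30 - 3*y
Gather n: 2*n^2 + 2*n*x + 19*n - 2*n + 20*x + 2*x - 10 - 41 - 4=2*n^2 + n*(2*x + 17) + 22*x - 55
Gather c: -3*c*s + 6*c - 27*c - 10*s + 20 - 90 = c*(-3*s - 21) - 10*s - 70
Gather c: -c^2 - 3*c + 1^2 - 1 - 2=-c^2 - 3*c - 2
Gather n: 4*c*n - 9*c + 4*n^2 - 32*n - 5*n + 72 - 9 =-9*c + 4*n^2 + n*(4*c - 37) + 63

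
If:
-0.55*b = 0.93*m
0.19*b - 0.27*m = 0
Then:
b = 0.00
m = 0.00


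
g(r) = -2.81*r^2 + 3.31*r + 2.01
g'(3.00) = -13.55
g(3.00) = -13.35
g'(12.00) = -64.13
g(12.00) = -362.91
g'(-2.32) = 16.35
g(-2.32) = -20.79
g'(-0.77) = 7.64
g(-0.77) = -2.20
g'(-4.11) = 26.41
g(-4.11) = -59.06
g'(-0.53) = 6.29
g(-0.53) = -0.53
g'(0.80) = -1.19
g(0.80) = 2.86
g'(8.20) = -42.77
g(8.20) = -159.79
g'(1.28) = -3.88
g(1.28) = 1.64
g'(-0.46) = 5.90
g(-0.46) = -0.11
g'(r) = 3.31 - 5.62*r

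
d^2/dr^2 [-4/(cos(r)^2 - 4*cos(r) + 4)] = 8*(2*cos(r) + cos(2*r) - 2)/(cos(r) - 2)^4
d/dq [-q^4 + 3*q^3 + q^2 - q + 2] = -4*q^3 + 9*q^2 + 2*q - 1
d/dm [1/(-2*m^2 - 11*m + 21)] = (4*m + 11)/(2*m^2 + 11*m - 21)^2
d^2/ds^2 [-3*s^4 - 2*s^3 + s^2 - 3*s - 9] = -36*s^2 - 12*s + 2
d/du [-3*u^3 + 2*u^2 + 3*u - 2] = -9*u^2 + 4*u + 3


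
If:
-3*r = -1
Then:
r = 1/3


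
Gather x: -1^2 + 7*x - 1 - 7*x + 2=0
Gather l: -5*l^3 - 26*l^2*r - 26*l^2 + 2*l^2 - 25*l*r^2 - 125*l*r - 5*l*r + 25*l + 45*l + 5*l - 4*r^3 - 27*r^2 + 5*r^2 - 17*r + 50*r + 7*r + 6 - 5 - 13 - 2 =-5*l^3 + l^2*(-26*r - 24) + l*(-25*r^2 - 130*r + 75) - 4*r^3 - 22*r^2 + 40*r - 14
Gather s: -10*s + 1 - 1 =-10*s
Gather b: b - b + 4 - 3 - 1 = 0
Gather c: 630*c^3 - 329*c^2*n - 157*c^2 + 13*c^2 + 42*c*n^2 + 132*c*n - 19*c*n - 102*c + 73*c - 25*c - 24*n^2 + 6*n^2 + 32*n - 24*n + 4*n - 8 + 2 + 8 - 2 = 630*c^3 + c^2*(-329*n - 144) + c*(42*n^2 + 113*n - 54) - 18*n^2 + 12*n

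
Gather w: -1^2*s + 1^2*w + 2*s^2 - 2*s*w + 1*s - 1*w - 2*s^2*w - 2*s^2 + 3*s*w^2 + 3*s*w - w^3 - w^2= -w^3 + w^2*(3*s - 1) + w*(-2*s^2 + s)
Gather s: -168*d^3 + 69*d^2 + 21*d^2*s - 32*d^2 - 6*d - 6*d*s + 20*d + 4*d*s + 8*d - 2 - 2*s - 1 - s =-168*d^3 + 37*d^2 + 22*d + s*(21*d^2 - 2*d - 3) - 3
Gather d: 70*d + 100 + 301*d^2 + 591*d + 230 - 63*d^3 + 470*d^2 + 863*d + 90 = -63*d^3 + 771*d^2 + 1524*d + 420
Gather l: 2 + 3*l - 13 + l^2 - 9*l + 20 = l^2 - 6*l + 9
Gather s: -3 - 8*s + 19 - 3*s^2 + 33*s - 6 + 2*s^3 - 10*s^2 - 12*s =2*s^3 - 13*s^2 + 13*s + 10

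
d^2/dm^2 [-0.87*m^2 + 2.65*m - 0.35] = -1.74000000000000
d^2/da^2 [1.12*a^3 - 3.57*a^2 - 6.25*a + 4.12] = 6.72*a - 7.14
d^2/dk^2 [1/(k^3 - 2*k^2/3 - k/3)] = 6*(k*(2 - 9*k)*(-3*k^2 + 2*k + 1) - (-9*k^2 + 4*k + 1)^2)/(k^3*(-3*k^2 + 2*k + 1)^3)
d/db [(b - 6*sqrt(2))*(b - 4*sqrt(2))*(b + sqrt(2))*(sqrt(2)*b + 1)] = 4*sqrt(2)*b^3 - 51*b^2 + 38*sqrt(2)*b + 124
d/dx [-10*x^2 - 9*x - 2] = -20*x - 9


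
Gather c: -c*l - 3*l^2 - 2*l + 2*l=-c*l - 3*l^2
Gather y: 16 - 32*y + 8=24 - 32*y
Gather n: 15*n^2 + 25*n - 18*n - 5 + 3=15*n^2 + 7*n - 2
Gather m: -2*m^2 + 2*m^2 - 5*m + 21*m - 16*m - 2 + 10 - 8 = 0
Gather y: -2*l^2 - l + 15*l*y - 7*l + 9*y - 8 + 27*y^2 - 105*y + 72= -2*l^2 - 8*l + 27*y^2 + y*(15*l - 96) + 64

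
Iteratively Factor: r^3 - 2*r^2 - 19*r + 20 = (r + 4)*(r^2 - 6*r + 5) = (r - 1)*(r + 4)*(r - 5)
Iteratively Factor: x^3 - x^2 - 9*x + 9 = (x - 3)*(x^2 + 2*x - 3) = (x - 3)*(x - 1)*(x + 3)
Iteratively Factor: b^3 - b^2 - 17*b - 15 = (b - 5)*(b^2 + 4*b + 3) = (b - 5)*(b + 1)*(b + 3)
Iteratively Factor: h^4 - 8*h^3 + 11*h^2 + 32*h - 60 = (h - 5)*(h^3 - 3*h^2 - 4*h + 12) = (h - 5)*(h + 2)*(h^2 - 5*h + 6) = (h - 5)*(h - 3)*(h + 2)*(h - 2)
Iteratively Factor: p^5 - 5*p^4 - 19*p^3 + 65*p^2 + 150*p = (p + 3)*(p^4 - 8*p^3 + 5*p^2 + 50*p) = (p - 5)*(p + 3)*(p^3 - 3*p^2 - 10*p) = p*(p - 5)*(p + 3)*(p^2 - 3*p - 10) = p*(p - 5)^2*(p + 3)*(p + 2)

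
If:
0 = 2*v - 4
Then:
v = 2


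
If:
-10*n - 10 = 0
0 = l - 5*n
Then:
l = -5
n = -1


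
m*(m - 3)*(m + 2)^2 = m^4 + m^3 - 8*m^2 - 12*m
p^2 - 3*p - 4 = (p - 4)*(p + 1)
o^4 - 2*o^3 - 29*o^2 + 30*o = o*(o - 6)*(o - 1)*(o + 5)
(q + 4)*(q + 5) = q^2 + 9*q + 20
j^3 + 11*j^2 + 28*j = j*(j + 4)*(j + 7)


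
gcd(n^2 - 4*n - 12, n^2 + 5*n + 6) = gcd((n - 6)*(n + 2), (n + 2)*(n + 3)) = n + 2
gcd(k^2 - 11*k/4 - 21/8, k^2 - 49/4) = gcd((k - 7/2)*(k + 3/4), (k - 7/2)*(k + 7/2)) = k - 7/2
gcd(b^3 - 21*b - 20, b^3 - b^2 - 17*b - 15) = b^2 - 4*b - 5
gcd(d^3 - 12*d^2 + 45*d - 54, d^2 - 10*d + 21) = d - 3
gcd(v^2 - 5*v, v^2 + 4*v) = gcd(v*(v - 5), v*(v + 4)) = v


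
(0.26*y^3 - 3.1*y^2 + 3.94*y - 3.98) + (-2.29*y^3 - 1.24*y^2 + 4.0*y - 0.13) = -2.03*y^3 - 4.34*y^2 + 7.94*y - 4.11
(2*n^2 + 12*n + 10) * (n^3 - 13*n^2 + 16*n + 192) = 2*n^5 - 14*n^4 - 114*n^3 + 446*n^2 + 2464*n + 1920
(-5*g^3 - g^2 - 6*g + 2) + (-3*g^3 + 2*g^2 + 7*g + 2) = -8*g^3 + g^2 + g + 4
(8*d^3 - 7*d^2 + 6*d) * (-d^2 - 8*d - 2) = -8*d^5 - 57*d^4 + 34*d^3 - 34*d^2 - 12*d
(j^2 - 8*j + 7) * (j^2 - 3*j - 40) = j^4 - 11*j^3 - 9*j^2 + 299*j - 280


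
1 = 1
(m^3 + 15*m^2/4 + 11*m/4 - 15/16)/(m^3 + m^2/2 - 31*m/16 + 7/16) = (4*m^2 + 16*m + 15)/(4*m^2 + 3*m - 7)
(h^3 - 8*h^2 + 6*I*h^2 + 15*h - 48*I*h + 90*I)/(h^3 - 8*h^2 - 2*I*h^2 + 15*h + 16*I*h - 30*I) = (h + 6*I)/(h - 2*I)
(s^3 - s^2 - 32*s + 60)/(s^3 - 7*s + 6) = (s^2 + s - 30)/(s^2 + 2*s - 3)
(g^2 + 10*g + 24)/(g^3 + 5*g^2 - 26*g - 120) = 1/(g - 5)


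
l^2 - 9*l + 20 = (l - 5)*(l - 4)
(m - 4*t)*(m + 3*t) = m^2 - m*t - 12*t^2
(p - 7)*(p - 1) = p^2 - 8*p + 7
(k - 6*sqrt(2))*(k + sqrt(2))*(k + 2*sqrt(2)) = k^3 - 3*sqrt(2)*k^2 - 32*k - 24*sqrt(2)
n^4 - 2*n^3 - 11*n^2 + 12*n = n*(n - 4)*(n - 1)*(n + 3)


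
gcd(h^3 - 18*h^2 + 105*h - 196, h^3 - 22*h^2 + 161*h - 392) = h^2 - 14*h + 49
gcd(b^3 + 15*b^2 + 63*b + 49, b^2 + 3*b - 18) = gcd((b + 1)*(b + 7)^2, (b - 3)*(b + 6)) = 1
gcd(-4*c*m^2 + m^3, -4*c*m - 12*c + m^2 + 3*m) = 4*c - m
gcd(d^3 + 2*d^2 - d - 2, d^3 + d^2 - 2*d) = d^2 + d - 2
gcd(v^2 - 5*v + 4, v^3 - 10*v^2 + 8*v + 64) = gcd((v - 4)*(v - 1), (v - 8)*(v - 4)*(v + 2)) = v - 4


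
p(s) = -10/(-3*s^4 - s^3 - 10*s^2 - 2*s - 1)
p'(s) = -10*(12*s^3 + 3*s^2 + 20*s + 2)/(-3*s^4 - s^3 - 10*s^2 - 2*s - 1)^2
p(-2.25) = 0.09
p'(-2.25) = 0.13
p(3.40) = 0.02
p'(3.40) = -0.02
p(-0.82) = 1.45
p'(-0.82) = 4.00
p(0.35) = 3.32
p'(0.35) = -10.89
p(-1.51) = 0.30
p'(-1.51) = 0.58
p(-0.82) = 1.45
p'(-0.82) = 4.00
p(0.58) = 1.65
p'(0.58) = -4.62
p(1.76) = 0.14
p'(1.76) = -0.23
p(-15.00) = 0.00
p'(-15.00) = 0.00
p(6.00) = 0.00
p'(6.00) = 0.00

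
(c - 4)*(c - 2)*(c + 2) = c^3 - 4*c^2 - 4*c + 16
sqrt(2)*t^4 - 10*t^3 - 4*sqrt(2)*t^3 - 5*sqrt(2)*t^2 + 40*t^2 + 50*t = t*(t - 5)*(t - 5*sqrt(2))*(sqrt(2)*t + sqrt(2))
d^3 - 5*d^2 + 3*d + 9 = (d - 3)^2*(d + 1)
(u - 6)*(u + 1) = u^2 - 5*u - 6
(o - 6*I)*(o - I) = o^2 - 7*I*o - 6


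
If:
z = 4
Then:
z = 4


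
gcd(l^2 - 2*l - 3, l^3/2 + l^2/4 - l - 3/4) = l + 1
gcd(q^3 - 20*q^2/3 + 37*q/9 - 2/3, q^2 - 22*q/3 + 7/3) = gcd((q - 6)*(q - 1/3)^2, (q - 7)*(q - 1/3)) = q - 1/3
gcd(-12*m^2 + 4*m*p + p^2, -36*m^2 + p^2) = 6*m + p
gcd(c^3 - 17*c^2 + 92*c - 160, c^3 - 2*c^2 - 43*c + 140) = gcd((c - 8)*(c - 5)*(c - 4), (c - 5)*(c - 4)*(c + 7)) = c^2 - 9*c + 20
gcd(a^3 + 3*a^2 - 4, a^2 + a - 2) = a^2 + a - 2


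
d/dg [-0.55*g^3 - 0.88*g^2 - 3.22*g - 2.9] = -1.65*g^2 - 1.76*g - 3.22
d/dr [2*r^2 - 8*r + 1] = 4*r - 8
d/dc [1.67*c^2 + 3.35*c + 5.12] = 3.34*c + 3.35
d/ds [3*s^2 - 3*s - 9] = 6*s - 3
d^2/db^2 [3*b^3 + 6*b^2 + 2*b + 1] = 18*b + 12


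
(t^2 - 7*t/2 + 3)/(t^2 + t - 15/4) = 2*(t - 2)/(2*t + 5)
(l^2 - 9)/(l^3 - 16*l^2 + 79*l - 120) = (l + 3)/(l^2 - 13*l + 40)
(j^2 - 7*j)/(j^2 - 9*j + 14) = j/(j - 2)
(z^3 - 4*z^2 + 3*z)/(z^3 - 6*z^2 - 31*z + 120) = z*(z - 1)/(z^2 - 3*z - 40)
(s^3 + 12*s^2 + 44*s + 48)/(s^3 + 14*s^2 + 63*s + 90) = (s^2 + 6*s + 8)/(s^2 + 8*s + 15)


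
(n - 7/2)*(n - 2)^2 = n^3 - 15*n^2/2 + 18*n - 14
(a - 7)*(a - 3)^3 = a^4 - 16*a^3 + 90*a^2 - 216*a + 189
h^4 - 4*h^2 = h^2*(h - 2)*(h + 2)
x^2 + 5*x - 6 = (x - 1)*(x + 6)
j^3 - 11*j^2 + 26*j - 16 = (j - 8)*(j - 2)*(j - 1)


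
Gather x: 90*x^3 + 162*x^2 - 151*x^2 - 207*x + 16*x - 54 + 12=90*x^3 + 11*x^2 - 191*x - 42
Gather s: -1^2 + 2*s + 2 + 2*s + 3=4*s + 4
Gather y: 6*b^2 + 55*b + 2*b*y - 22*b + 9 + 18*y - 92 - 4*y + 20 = 6*b^2 + 33*b + y*(2*b + 14) - 63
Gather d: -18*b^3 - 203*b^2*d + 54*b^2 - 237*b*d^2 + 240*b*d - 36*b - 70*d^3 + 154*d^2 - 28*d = -18*b^3 + 54*b^2 - 36*b - 70*d^3 + d^2*(154 - 237*b) + d*(-203*b^2 + 240*b - 28)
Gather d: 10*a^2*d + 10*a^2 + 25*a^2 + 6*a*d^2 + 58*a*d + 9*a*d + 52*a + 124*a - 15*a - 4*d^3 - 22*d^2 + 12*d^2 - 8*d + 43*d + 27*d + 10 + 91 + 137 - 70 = 35*a^2 + 161*a - 4*d^3 + d^2*(6*a - 10) + d*(10*a^2 + 67*a + 62) + 168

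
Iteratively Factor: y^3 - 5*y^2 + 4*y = (y)*(y^2 - 5*y + 4) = y*(y - 1)*(y - 4)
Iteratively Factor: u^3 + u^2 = (u)*(u^2 + u) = u^2*(u + 1)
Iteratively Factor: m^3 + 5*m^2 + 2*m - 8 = (m - 1)*(m^2 + 6*m + 8) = (m - 1)*(m + 4)*(m + 2)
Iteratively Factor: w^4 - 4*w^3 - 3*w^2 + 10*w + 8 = (w + 1)*(w^3 - 5*w^2 + 2*w + 8) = (w + 1)^2*(w^2 - 6*w + 8) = (w - 4)*(w + 1)^2*(w - 2)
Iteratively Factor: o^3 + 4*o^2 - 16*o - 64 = (o + 4)*(o^2 - 16) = (o + 4)^2*(o - 4)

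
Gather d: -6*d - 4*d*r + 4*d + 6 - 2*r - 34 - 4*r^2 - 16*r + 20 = d*(-4*r - 2) - 4*r^2 - 18*r - 8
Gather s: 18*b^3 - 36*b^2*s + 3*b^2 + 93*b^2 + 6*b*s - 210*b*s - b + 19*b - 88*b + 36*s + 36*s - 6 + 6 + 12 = 18*b^3 + 96*b^2 - 70*b + s*(-36*b^2 - 204*b + 72) + 12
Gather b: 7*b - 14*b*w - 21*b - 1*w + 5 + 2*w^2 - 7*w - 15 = b*(-14*w - 14) + 2*w^2 - 8*w - 10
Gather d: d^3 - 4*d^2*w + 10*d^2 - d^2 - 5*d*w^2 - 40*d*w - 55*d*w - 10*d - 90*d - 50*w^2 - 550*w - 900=d^3 + d^2*(9 - 4*w) + d*(-5*w^2 - 95*w - 100) - 50*w^2 - 550*w - 900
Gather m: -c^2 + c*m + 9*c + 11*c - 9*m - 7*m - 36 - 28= -c^2 + 20*c + m*(c - 16) - 64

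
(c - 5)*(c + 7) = c^2 + 2*c - 35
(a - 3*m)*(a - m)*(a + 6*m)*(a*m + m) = a^4*m + 2*a^3*m^2 + a^3*m - 21*a^2*m^3 + 2*a^2*m^2 + 18*a*m^4 - 21*a*m^3 + 18*m^4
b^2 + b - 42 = (b - 6)*(b + 7)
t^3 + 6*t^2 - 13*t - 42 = (t - 3)*(t + 2)*(t + 7)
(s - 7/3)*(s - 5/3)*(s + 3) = s^3 - s^2 - 73*s/9 + 35/3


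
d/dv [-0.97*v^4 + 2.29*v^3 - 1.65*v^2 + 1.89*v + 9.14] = -3.88*v^3 + 6.87*v^2 - 3.3*v + 1.89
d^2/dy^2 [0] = 0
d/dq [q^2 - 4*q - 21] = 2*q - 4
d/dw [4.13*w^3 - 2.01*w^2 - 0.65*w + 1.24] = 12.39*w^2 - 4.02*w - 0.65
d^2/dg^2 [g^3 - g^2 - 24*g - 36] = 6*g - 2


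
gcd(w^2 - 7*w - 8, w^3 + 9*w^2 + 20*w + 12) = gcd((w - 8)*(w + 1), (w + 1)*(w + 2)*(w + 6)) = w + 1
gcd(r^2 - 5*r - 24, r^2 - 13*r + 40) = r - 8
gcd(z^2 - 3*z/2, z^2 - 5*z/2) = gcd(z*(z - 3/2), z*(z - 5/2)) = z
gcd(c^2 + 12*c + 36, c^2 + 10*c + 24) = c + 6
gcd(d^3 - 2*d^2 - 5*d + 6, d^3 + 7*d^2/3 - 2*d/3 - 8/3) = d^2 + d - 2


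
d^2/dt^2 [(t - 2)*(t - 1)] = 2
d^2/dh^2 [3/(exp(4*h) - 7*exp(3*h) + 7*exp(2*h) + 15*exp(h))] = 3*((-16*exp(3*h) + 63*exp(2*h) - 28*exp(h) - 15)*(exp(3*h) - 7*exp(2*h) + 7*exp(h) + 15) + 2*(4*exp(3*h) - 21*exp(2*h) + 14*exp(h) + 15)^2)*exp(-h)/(exp(3*h) - 7*exp(2*h) + 7*exp(h) + 15)^3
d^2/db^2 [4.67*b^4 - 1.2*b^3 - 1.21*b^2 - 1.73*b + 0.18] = 56.04*b^2 - 7.2*b - 2.42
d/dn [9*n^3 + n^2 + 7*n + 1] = 27*n^2 + 2*n + 7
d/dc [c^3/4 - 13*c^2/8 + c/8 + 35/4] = 3*c^2/4 - 13*c/4 + 1/8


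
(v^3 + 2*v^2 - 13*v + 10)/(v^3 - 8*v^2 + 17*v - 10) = (v + 5)/(v - 5)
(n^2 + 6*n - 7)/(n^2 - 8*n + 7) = (n + 7)/(n - 7)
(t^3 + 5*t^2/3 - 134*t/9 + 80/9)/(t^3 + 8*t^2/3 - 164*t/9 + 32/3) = (t + 5)/(t + 6)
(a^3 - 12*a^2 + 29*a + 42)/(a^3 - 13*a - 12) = (a^2 - 13*a + 42)/(a^2 - a - 12)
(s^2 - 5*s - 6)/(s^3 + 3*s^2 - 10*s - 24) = (s^2 - 5*s - 6)/(s^3 + 3*s^2 - 10*s - 24)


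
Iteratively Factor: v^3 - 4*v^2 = (v)*(v^2 - 4*v) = v^2*(v - 4)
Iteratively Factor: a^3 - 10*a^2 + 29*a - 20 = (a - 1)*(a^2 - 9*a + 20) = (a - 4)*(a - 1)*(a - 5)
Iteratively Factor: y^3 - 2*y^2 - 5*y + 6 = (y + 2)*(y^2 - 4*y + 3) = (y - 3)*(y + 2)*(y - 1)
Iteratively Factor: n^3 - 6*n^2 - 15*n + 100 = (n - 5)*(n^2 - n - 20) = (n - 5)*(n + 4)*(n - 5)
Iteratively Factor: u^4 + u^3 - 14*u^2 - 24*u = (u + 2)*(u^3 - u^2 - 12*u) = (u + 2)*(u + 3)*(u^2 - 4*u) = (u - 4)*(u + 2)*(u + 3)*(u)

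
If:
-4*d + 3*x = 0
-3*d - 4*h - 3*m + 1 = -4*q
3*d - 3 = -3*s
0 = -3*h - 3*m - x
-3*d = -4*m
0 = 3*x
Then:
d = 0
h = 0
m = 0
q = -1/4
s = 1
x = 0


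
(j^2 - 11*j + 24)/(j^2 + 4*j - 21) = (j - 8)/(j + 7)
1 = 1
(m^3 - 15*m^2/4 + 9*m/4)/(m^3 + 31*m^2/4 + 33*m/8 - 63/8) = 2*m*(m - 3)/(2*m^2 + 17*m + 21)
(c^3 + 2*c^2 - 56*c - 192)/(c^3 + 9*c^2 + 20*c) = (c^2 - 2*c - 48)/(c*(c + 5))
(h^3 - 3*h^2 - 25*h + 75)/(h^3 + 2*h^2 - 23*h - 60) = (h^2 + 2*h - 15)/(h^2 + 7*h + 12)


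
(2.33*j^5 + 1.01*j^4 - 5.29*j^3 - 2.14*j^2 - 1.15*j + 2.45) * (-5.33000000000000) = -12.4189*j^5 - 5.3833*j^4 + 28.1957*j^3 + 11.4062*j^2 + 6.1295*j - 13.0585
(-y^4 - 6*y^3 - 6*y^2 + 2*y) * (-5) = 5*y^4 + 30*y^3 + 30*y^2 - 10*y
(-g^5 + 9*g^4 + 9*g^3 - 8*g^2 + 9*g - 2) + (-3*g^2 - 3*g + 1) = -g^5 + 9*g^4 + 9*g^3 - 11*g^2 + 6*g - 1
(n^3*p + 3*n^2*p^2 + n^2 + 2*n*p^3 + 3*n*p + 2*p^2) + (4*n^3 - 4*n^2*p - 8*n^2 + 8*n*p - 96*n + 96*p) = n^3*p + 4*n^3 + 3*n^2*p^2 - 4*n^2*p - 7*n^2 + 2*n*p^3 + 11*n*p - 96*n + 2*p^2 + 96*p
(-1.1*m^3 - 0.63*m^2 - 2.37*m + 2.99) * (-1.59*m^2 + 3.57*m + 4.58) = 1.749*m^5 - 2.9253*m^4 - 3.5188*m^3 - 16.1004*m^2 - 0.180300000000001*m + 13.6942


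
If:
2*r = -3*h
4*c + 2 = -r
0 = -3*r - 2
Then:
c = -1/3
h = 4/9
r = -2/3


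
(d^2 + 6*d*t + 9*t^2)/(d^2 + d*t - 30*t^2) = (d^2 + 6*d*t + 9*t^2)/(d^2 + d*t - 30*t^2)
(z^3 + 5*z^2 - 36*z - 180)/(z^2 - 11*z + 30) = (z^2 + 11*z + 30)/(z - 5)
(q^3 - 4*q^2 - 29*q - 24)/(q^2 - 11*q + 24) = (q^2 + 4*q + 3)/(q - 3)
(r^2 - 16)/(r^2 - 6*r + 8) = (r + 4)/(r - 2)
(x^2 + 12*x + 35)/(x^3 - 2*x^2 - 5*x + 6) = (x^2 + 12*x + 35)/(x^3 - 2*x^2 - 5*x + 6)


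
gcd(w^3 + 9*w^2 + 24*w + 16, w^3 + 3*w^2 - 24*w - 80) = w^2 + 8*w + 16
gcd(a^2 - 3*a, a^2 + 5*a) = a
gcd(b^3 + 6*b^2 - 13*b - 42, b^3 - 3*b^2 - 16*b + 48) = b - 3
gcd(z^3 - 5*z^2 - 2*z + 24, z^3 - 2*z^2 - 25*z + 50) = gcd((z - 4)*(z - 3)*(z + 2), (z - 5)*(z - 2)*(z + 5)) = 1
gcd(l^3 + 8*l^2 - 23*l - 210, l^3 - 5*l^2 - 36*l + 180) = l^2 + l - 30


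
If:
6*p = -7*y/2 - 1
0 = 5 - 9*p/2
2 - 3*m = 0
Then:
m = 2/3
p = 10/9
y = -46/21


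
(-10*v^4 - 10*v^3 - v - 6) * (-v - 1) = 10*v^5 + 20*v^4 + 10*v^3 + v^2 + 7*v + 6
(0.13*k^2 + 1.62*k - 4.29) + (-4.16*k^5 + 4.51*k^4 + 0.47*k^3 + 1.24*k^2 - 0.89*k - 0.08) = -4.16*k^5 + 4.51*k^4 + 0.47*k^3 + 1.37*k^2 + 0.73*k - 4.37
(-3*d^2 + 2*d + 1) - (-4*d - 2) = -3*d^2 + 6*d + 3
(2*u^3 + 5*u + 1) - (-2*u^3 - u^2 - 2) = 4*u^3 + u^2 + 5*u + 3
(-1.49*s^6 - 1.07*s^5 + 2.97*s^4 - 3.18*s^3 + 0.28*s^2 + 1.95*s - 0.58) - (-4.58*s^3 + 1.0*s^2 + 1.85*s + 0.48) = -1.49*s^6 - 1.07*s^5 + 2.97*s^4 + 1.4*s^3 - 0.72*s^2 + 0.0999999999999999*s - 1.06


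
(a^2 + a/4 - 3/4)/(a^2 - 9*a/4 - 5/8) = 2*(-4*a^2 - a + 3)/(-8*a^2 + 18*a + 5)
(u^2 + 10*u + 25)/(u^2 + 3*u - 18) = (u^2 + 10*u + 25)/(u^2 + 3*u - 18)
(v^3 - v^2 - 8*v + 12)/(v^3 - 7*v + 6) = (v - 2)/(v - 1)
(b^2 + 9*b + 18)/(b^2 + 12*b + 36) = (b + 3)/(b + 6)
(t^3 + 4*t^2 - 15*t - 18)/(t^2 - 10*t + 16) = (t^3 + 4*t^2 - 15*t - 18)/(t^2 - 10*t + 16)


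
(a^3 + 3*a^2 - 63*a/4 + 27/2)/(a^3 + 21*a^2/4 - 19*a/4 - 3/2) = (4*a^2 - 12*a + 9)/(4*a^2 - 3*a - 1)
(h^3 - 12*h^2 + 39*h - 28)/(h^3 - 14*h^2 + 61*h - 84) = (h - 1)/(h - 3)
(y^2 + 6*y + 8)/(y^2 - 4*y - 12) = (y + 4)/(y - 6)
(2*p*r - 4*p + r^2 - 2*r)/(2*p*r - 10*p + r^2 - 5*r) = (r - 2)/(r - 5)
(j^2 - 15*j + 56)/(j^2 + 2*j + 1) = (j^2 - 15*j + 56)/(j^2 + 2*j + 1)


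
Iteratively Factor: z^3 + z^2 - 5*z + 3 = (z - 1)*(z^2 + 2*z - 3) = (z - 1)^2*(z + 3)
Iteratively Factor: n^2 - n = (n - 1)*(n)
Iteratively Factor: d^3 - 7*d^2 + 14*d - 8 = (d - 4)*(d^2 - 3*d + 2) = (d - 4)*(d - 2)*(d - 1)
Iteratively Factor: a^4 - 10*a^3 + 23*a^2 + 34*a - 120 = (a + 2)*(a^3 - 12*a^2 + 47*a - 60) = (a - 4)*(a + 2)*(a^2 - 8*a + 15) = (a - 4)*(a - 3)*(a + 2)*(a - 5)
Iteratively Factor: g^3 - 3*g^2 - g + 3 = (g + 1)*(g^2 - 4*g + 3) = (g - 3)*(g + 1)*(g - 1)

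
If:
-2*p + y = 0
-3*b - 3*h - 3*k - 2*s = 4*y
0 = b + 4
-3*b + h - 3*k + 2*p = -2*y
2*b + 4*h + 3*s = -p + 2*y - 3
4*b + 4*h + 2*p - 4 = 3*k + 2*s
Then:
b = -4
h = 409/74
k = 500/111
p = -99/148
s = -943/148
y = -99/74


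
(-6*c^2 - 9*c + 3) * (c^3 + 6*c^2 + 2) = -6*c^5 - 45*c^4 - 51*c^3 + 6*c^2 - 18*c + 6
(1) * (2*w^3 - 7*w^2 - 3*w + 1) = 2*w^3 - 7*w^2 - 3*w + 1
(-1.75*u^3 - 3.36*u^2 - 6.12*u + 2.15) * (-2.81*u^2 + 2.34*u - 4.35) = 4.9175*u^5 + 5.3466*u^4 + 16.9473*u^3 - 5.7463*u^2 + 31.653*u - 9.3525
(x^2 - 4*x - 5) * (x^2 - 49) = x^4 - 4*x^3 - 54*x^2 + 196*x + 245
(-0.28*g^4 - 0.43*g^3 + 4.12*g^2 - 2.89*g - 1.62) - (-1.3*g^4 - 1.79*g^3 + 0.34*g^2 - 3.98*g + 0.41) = 1.02*g^4 + 1.36*g^3 + 3.78*g^2 + 1.09*g - 2.03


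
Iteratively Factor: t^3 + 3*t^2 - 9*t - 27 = (t - 3)*(t^2 + 6*t + 9) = (t - 3)*(t + 3)*(t + 3)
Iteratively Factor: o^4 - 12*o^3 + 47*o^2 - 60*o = (o - 3)*(o^3 - 9*o^2 + 20*o) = o*(o - 3)*(o^2 - 9*o + 20) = o*(o - 5)*(o - 3)*(o - 4)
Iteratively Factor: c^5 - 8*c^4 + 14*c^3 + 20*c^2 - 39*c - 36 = (c - 3)*(c^4 - 5*c^3 - c^2 + 17*c + 12) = (c - 3)^2*(c^3 - 2*c^2 - 7*c - 4) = (c - 4)*(c - 3)^2*(c^2 + 2*c + 1) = (c - 4)*(c - 3)^2*(c + 1)*(c + 1)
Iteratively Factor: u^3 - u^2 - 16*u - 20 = (u - 5)*(u^2 + 4*u + 4) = (u - 5)*(u + 2)*(u + 2)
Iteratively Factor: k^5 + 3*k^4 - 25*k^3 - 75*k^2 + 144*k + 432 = (k + 3)*(k^4 - 25*k^2 + 144) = (k - 4)*(k + 3)*(k^3 + 4*k^2 - 9*k - 36) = (k - 4)*(k + 3)^2*(k^2 + k - 12) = (k - 4)*(k - 3)*(k + 3)^2*(k + 4)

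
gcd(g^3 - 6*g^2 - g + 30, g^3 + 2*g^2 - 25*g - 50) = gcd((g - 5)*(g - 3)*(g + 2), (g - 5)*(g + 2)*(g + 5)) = g^2 - 3*g - 10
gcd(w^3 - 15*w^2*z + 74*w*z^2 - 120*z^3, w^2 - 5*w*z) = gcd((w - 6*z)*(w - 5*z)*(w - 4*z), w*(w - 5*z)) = -w + 5*z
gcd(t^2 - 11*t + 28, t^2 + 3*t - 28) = t - 4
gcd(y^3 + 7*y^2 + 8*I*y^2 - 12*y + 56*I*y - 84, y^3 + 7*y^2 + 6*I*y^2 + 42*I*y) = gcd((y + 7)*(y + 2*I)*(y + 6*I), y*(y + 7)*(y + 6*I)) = y^2 + y*(7 + 6*I) + 42*I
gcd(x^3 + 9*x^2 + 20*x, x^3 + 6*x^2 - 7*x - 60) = x^2 + 9*x + 20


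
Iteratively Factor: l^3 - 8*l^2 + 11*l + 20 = (l - 5)*(l^2 - 3*l - 4) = (l - 5)*(l - 4)*(l + 1)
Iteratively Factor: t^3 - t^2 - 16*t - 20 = (t + 2)*(t^2 - 3*t - 10) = (t + 2)^2*(t - 5)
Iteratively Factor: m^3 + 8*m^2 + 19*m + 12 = (m + 4)*(m^2 + 4*m + 3) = (m + 1)*(m + 4)*(m + 3)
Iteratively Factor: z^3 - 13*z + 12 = (z - 3)*(z^2 + 3*z - 4) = (z - 3)*(z - 1)*(z + 4)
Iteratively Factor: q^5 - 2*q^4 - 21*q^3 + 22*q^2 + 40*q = (q - 2)*(q^4 - 21*q^2 - 20*q) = q*(q - 2)*(q^3 - 21*q - 20) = q*(q - 5)*(q - 2)*(q^2 + 5*q + 4) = q*(q - 5)*(q - 2)*(q + 4)*(q + 1)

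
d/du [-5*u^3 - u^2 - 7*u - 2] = -15*u^2 - 2*u - 7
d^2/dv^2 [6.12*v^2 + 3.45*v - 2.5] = 12.2400000000000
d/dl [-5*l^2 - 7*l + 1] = -10*l - 7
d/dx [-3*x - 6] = -3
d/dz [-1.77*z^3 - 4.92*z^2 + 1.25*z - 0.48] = -5.31*z^2 - 9.84*z + 1.25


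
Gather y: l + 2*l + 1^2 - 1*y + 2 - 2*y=3*l - 3*y + 3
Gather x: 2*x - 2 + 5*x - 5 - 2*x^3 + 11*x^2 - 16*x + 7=-2*x^3 + 11*x^2 - 9*x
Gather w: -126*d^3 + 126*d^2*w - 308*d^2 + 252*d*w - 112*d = -126*d^3 - 308*d^2 - 112*d + w*(126*d^2 + 252*d)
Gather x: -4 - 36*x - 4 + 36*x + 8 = 0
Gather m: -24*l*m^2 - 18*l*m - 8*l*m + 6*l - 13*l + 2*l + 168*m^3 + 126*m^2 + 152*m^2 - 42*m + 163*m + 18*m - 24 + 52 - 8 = -5*l + 168*m^3 + m^2*(278 - 24*l) + m*(139 - 26*l) + 20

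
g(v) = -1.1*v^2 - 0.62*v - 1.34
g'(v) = -2.2*v - 0.62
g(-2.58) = -7.06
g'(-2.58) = 5.06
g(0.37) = -1.72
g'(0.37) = -1.43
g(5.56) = -38.79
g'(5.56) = -12.85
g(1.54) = -4.90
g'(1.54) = -4.01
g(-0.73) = -1.47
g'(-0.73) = 0.99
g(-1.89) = -4.10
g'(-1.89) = 3.54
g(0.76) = -2.45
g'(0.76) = -2.29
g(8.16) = -79.64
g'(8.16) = -18.57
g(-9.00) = -84.86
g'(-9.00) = 19.18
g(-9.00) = -84.86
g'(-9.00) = 19.18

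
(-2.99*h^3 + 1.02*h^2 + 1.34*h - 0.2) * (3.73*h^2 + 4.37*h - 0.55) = -11.1527*h^5 - 9.2617*h^4 + 11.1001*h^3 + 4.5488*h^2 - 1.611*h + 0.11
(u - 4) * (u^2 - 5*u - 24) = u^3 - 9*u^2 - 4*u + 96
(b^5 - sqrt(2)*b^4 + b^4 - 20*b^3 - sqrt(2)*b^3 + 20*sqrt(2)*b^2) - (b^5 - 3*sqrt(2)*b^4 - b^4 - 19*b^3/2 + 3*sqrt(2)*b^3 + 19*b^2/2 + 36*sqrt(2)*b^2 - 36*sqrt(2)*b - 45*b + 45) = 2*b^4 + 2*sqrt(2)*b^4 - 21*b^3/2 - 4*sqrt(2)*b^3 - 16*sqrt(2)*b^2 - 19*b^2/2 + 45*b + 36*sqrt(2)*b - 45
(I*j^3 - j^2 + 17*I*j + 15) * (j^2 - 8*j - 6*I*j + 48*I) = I*j^5 + 5*j^4 - 8*I*j^4 - 40*j^3 + 23*I*j^3 + 117*j^2 - 184*I*j^2 - 936*j - 90*I*j + 720*I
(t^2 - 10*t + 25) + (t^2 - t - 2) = 2*t^2 - 11*t + 23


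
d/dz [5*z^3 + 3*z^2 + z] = 15*z^2 + 6*z + 1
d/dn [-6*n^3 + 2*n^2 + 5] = 2*n*(2 - 9*n)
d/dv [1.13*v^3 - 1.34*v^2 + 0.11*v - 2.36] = 3.39*v^2 - 2.68*v + 0.11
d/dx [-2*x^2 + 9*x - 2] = 9 - 4*x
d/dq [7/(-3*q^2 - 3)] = 14*q/(3*(q^2 + 1)^2)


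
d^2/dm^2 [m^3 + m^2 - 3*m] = 6*m + 2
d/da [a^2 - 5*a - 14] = 2*a - 5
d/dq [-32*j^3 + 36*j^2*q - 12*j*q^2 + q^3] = 36*j^2 - 24*j*q + 3*q^2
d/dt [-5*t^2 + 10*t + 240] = 10 - 10*t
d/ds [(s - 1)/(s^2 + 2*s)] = (-s^2 + 2*s + 2)/(s^2*(s^2 + 4*s + 4))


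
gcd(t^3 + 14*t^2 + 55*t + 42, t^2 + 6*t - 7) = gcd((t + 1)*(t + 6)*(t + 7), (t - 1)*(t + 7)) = t + 7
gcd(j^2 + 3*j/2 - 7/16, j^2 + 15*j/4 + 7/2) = j + 7/4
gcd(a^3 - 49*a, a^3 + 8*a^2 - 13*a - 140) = a + 7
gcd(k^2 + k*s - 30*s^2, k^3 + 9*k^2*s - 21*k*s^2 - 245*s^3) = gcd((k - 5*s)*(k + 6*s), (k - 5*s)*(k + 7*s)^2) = -k + 5*s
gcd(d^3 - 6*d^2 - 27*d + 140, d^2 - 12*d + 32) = d - 4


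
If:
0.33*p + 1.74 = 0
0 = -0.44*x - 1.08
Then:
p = -5.27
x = -2.45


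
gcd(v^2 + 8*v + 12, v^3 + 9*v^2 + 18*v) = v + 6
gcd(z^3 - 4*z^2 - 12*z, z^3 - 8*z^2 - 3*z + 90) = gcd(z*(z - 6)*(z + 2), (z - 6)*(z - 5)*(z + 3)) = z - 6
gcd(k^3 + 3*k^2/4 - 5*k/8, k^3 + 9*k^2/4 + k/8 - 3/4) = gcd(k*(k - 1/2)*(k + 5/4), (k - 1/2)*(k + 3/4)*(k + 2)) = k - 1/2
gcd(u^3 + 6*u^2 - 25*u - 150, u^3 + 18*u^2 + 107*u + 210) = u^2 + 11*u + 30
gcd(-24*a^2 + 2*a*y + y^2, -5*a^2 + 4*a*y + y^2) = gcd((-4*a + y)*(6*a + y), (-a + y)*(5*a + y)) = 1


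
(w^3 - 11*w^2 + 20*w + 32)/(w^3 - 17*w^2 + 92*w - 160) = (w + 1)/(w - 5)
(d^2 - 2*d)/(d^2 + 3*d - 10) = d/(d + 5)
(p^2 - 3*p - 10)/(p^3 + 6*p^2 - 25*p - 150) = (p + 2)/(p^2 + 11*p + 30)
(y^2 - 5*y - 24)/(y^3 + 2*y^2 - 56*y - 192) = (y + 3)/(y^2 + 10*y + 24)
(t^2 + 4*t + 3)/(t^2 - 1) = (t + 3)/(t - 1)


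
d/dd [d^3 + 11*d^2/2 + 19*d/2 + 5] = 3*d^2 + 11*d + 19/2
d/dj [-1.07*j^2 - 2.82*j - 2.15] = -2.14*j - 2.82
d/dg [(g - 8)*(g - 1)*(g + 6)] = 3*g^2 - 6*g - 46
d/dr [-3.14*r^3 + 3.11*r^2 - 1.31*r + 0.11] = -9.42*r^2 + 6.22*r - 1.31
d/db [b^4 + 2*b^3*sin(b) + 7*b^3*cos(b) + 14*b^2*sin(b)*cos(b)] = b*(-7*b^2*sin(b) + 2*b^2*cos(b) + 4*b^2 + 6*b*sin(b) + 21*b*cos(b) + 14*b*cos(2*b) + 14*sin(2*b))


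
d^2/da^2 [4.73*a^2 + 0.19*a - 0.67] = 9.46000000000000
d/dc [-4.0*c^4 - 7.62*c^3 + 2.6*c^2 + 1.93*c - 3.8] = -16.0*c^3 - 22.86*c^2 + 5.2*c + 1.93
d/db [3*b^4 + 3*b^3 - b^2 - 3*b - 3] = 12*b^3 + 9*b^2 - 2*b - 3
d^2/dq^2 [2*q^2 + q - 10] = 4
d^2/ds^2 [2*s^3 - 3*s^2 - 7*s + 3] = 12*s - 6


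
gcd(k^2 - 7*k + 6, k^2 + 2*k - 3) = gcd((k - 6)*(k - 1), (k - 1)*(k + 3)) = k - 1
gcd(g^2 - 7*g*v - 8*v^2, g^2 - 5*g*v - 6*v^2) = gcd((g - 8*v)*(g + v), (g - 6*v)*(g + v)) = g + v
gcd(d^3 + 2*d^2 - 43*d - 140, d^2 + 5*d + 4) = d + 4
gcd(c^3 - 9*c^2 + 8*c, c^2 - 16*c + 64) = c - 8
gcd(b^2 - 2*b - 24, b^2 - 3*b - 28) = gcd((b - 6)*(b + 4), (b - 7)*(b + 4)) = b + 4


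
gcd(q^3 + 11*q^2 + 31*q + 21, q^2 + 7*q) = q + 7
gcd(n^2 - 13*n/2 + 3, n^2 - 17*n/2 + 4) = n - 1/2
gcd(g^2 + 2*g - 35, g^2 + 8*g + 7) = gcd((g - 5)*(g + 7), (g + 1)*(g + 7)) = g + 7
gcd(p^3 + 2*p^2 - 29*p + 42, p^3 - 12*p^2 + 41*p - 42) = p^2 - 5*p + 6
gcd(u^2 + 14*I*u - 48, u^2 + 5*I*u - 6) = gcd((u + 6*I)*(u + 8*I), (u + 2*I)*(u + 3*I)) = 1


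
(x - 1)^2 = x^2 - 2*x + 1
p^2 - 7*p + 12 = (p - 4)*(p - 3)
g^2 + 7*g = g*(g + 7)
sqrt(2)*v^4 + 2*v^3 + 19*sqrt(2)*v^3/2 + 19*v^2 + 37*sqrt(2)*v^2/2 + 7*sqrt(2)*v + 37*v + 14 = (v + 2)*(v + 7)*(v + sqrt(2))*(sqrt(2)*v + sqrt(2)/2)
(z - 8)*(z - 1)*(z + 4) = z^3 - 5*z^2 - 28*z + 32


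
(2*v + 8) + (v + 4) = 3*v + 12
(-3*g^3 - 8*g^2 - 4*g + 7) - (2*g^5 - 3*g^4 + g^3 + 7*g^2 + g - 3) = -2*g^5 + 3*g^4 - 4*g^3 - 15*g^2 - 5*g + 10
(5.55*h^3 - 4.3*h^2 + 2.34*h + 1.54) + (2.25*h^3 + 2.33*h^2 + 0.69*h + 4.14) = 7.8*h^3 - 1.97*h^2 + 3.03*h + 5.68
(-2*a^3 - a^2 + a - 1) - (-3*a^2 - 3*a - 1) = -2*a^3 + 2*a^2 + 4*a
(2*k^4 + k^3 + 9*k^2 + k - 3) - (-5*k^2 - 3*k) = 2*k^4 + k^3 + 14*k^2 + 4*k - 3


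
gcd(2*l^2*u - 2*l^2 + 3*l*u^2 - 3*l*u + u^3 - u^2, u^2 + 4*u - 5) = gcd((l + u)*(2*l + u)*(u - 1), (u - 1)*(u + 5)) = u - 1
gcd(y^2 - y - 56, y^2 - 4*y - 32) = y - 8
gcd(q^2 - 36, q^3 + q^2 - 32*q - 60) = q - 6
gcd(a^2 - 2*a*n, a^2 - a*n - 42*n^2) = 1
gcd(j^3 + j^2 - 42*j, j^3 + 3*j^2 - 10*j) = j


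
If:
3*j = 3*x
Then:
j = x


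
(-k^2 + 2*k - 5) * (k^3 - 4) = -k^5 + 2*k^4 - 5*k^3 + 4*k^2 - 8*k + 20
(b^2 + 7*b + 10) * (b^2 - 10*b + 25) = b^4 - 3*b^3 - 35*b^2 + 75*b + 250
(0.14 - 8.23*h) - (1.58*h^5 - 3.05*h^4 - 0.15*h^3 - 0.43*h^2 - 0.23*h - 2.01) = -1.58*h^5 + 3.05*h^4 + 0.15*h^3 + 0.43*h^2 - 8.0*h + 2.15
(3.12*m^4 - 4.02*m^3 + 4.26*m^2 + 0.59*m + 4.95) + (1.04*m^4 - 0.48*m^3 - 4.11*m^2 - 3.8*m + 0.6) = 4.16*m^4 - 4.5*m^3 + 0.149999999999999*m^2 - 3.21*m + 5.55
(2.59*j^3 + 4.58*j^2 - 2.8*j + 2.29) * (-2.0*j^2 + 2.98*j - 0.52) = -5.18*j^5 - 1.4418*j^4 + 17.9016*j^3 - 15.3056*j^2 + 8.2802*j - 1.1908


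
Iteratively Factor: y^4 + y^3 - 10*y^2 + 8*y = (y)*(y^3 + y^2 - 10*y + 8) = y*(y - 2)*(y^2 + 3*y - 4) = y*(y - 2)*(y + 4)*(y - 1)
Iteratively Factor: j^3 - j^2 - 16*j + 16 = (j - 1)*(j^2 - 16) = (j - 1)*(j + 4)*(j - 4)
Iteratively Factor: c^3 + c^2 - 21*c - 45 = (c + 3)*(c^2 - 2*c - 15) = (c + 3)^2*(c - 5)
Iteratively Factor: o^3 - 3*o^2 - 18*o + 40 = (o + 4)*(o^2 - 7*o + 10) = (o - 2)*(o + 4)*(o - 5)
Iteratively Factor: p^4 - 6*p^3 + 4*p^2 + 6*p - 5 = (p - 1)*(p^3 - 5*p^2 - p + 5) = (p - 5)*(p - 1)*(p^2 - 1) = (p - 5)*(p - 1)*(p + 1)*(p - 1)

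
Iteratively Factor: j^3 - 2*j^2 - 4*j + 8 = (j - 2)*(j^2 - 4) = (j - 2)^2*(j + 2)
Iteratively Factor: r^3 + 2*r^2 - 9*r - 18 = (r + 3)*(r^2 - r - 6) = (r + 2)*(r + 3)*(r - 3)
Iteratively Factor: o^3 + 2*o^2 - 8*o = (o + 4)*(o^2 - 2*o) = o*(o + 4)*(o - 2)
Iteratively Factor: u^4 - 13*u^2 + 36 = (u + 3)*(u^3 - 3*u^2 - 4*u + 12) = (u - 3)*(u + 3)*(u^2 - 4) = (u - 3)*(u + 2)*(u + 3)*(u - 2)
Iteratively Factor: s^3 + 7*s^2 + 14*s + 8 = (s + 1)*(s^2 + 6*s + 8) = (s + 1)*(s + 2)*(s + 4)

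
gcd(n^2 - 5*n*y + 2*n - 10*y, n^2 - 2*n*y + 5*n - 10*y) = 1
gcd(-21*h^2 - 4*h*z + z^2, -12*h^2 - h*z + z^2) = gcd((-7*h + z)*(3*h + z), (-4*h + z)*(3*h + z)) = 3*h + z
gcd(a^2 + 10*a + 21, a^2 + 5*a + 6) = a + 3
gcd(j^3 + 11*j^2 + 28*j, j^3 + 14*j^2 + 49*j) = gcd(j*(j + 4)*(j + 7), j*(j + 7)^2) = j^2 + 7*j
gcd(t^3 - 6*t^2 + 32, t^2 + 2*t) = t + 2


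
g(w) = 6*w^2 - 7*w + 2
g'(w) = 12*w - 7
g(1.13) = 1.75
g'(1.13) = 6.56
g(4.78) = 105.63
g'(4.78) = 50.36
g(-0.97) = 14.44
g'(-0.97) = -18.64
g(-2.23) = 47.45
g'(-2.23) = -33.76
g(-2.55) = 58.86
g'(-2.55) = -37.60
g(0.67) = 0.00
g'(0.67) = 1.04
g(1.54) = 5.45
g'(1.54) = 11.48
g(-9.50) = 610.00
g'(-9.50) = -121.00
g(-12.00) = 950.00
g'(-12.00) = -151.00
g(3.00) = 35.00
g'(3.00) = 29.00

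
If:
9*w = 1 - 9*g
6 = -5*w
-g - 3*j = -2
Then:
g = 59/45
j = 31/135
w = -6/5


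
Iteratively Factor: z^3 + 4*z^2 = (z)*(z^2 + 4*z) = z^2*(z + 4)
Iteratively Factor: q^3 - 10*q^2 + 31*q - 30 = (q - 2)*(q^2 - 8*q + 15) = (q - 3)*(q - 2)*(q - 5)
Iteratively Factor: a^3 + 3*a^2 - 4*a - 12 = (a + 3)*(a^2 - 4) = (a + 2)*(a + 3)*(a - 2)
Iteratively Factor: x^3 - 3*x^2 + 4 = (x - 2)*(x^2 - x - 2) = (x - 2)*(x + 1)*(x - 2)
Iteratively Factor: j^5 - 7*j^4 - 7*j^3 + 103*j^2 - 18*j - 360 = (j - 4)*(j^4 - 3*j^3 - 19*j^2 + 27*j + 90) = (j - 4)*(j - 3)*(j^3 - 19*j - 30) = (j - 4)*(j - 3)*(j + 2)*(j^2 - 2*j - 15) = (j - 4)*(j - 3)*(j + 2)*(j + 3)*(j - 5)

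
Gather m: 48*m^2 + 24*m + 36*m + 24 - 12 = 48*m^2 + 60*m + 12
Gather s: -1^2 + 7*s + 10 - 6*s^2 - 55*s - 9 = -6*s^2 - 48*s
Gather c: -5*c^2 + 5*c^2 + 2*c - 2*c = 0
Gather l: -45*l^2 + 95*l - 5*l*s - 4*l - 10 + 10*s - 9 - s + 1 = -45*l^2 + l*(91 - 5*s) + 9*s - 18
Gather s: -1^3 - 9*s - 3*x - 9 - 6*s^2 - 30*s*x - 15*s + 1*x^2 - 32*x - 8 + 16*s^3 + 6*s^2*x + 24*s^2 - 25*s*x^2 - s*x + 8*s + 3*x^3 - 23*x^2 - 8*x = 16*s^3 + s^2*(6*x + 18) + s*(-25*x^2 - 31*x - 16) + 3*x^3 - 22*x^2 - 43*x - 18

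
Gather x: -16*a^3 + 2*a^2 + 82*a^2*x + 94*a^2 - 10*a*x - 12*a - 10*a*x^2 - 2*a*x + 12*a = -16*a^3 + 96*a^2 - 10*a*x^2 + x*(82*a^2 - 12*a)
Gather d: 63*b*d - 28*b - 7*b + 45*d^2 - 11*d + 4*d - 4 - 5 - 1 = -35*b + 45*d^2 + d*(63*b - 7) - 10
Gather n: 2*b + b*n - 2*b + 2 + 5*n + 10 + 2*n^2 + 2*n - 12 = 2*n^2 + n*(b + 7)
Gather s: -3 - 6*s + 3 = -6*s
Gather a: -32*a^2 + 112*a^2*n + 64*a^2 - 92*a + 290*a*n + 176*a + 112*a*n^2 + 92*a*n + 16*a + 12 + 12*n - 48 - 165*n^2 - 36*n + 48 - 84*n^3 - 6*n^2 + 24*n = a^2*(112*n + 32) + a*(112*n^2 + 382*n + 100) - 84*n^3 - 171*n^2 + 12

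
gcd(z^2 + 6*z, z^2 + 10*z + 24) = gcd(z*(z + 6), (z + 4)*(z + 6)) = z + 6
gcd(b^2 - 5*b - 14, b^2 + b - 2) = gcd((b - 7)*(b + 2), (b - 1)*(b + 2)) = b + 2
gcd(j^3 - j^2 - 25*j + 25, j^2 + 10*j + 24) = 1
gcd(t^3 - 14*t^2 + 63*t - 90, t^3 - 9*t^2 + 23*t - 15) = t^2 - 8*t + 15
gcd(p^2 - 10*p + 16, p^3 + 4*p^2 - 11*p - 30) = 1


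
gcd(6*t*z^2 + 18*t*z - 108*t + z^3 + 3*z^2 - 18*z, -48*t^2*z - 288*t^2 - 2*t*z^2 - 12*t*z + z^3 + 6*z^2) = 6*t*z + 36*t + z^2 + 6*z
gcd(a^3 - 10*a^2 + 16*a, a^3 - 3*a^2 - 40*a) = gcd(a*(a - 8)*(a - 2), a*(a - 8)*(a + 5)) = a^2 - 8*a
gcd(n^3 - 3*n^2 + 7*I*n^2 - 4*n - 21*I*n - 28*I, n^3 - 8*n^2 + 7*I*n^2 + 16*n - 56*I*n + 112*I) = n^2 + n*(-4 + 7*I) - 28*I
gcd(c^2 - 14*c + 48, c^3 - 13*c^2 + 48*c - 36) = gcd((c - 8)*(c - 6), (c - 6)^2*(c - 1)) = c - 6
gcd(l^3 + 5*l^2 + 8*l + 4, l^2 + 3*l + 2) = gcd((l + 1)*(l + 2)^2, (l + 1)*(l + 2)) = l^2 + 3*l + 2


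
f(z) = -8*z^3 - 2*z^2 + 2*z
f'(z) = -24*z^2 - 4*z + 2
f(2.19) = -89.24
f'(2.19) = -121.87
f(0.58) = -1.07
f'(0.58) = -8.39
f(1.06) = -9.66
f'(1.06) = -29.21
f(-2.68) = 134.27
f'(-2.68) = -159.66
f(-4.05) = 490.54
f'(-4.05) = -375.46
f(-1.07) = 5.37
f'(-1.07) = -21.20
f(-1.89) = 43.09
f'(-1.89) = -76.17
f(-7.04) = 2678.11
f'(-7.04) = -1159.32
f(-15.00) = 26520.00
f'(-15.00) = -5338.00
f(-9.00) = 5652.00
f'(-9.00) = -1906.00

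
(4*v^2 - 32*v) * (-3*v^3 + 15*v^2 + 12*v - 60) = -12*v^5 + 156*v^4 - 432*v^3 - 624*v^2 + 1920*v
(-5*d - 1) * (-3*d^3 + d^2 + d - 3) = 15*d^4 - 2*d^3 - 6*d^2 + 14*d + 3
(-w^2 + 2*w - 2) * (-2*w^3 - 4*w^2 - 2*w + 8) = 2*w^5 - 2*w^3 - 4*w^2 + 20*w - 16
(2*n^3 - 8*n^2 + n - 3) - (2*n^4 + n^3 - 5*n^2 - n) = -2*n^4 + n^3 - 3*n^2 + 2*n - 3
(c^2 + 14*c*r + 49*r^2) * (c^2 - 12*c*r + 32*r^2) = c^4 + 2*c^3*r - 87*c^2*r^2 - 140*c*r^3 + 1568*r^4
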